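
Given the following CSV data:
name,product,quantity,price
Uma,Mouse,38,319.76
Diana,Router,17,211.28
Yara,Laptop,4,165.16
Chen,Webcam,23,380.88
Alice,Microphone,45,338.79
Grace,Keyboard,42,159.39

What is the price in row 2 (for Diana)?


Row 2: Diana
Column 'price' = 211.28

ANSWER: 211.28


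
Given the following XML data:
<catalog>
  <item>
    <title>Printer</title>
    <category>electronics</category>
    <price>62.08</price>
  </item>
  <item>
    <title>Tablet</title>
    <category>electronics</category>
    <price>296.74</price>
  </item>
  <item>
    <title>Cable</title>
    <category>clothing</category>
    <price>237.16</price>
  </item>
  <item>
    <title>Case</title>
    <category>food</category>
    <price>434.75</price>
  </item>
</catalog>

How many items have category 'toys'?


Scanning <item> elements for <category>toys</category>:
Count: 0

ANSWER: 0


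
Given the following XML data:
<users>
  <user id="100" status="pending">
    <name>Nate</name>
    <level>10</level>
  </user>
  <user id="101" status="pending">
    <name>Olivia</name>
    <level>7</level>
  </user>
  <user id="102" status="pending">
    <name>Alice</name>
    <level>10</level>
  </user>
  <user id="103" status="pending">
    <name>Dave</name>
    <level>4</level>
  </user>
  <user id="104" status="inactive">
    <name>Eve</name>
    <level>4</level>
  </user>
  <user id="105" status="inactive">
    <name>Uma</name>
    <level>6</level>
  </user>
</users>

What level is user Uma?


Finding user: Uma
<level>6</level>

ANSWER: 6


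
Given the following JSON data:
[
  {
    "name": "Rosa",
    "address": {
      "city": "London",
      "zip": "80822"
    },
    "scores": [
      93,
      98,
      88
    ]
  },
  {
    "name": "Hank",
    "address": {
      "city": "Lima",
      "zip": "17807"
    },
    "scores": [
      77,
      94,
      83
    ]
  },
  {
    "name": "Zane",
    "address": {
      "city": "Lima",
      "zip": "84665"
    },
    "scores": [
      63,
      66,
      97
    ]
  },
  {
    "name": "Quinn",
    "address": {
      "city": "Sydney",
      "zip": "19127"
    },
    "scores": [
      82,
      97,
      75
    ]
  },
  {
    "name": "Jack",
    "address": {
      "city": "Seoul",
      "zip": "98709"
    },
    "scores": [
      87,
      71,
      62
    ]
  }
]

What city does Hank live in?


Path: records[1].address.city
Value: Lima

ANSWER: Lima


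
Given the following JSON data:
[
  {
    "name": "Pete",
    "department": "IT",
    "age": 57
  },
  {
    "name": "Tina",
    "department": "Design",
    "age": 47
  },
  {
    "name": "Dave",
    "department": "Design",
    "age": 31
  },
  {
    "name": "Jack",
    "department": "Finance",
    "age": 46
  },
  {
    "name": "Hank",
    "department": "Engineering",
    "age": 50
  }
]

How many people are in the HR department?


Scanning records for department = HR
  No matches found
Count: 0

ANSWER: 0


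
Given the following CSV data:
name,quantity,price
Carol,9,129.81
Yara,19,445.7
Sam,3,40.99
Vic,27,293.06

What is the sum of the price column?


Values in 'price' column:
  Row 1: 129.81
  Row 2: 445.7
  Row 3: 40.99
  Row 4: 293.06
Sum = 129.81 + 445.7 + 40.99 + 293.06 = 909.56

ANSWER: 909.56


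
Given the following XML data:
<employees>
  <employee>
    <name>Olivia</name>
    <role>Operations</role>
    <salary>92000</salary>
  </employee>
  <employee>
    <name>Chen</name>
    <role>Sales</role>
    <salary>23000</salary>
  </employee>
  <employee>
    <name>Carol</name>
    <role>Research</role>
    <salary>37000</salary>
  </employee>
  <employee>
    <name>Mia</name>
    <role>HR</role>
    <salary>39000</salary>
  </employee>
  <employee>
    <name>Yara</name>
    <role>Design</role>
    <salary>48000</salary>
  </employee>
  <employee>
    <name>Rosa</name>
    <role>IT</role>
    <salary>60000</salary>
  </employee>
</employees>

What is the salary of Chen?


Searching for <employee> with <name>Chen</name>
Found at position 2
<salary>23000</salary>

ANSWER: 23000


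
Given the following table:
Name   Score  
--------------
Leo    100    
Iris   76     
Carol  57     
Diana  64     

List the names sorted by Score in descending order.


Sorting by Score (descending):
  Leo: 100
  Iris: 76
  Diana: 64
  Carol: 57


ANSWER: Leo, Iris, Diana, Carol


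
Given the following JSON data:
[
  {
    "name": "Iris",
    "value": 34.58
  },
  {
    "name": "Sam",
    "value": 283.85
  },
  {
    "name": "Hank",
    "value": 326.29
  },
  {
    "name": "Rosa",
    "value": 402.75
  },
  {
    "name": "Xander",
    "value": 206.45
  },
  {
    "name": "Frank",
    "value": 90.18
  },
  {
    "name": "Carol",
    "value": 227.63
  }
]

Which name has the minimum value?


Comparing values:
  Iris: 34.58
  Sam: 283.85
  Hank: 326.29
  Rosa: 402.75
  Xander: 206.45
  Frank: 90.18
  Carol: 227.63
Minimum: Iris (34.58)

ANSWER: Iris


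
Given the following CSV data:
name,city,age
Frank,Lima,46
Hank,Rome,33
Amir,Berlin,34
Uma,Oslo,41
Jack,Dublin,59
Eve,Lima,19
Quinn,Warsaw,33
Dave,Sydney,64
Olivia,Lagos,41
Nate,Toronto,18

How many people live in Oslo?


Scanning city column for 'Oslo':
  Row 4: Uma -> MATCH
Total matches: 1

ANSWER: 1


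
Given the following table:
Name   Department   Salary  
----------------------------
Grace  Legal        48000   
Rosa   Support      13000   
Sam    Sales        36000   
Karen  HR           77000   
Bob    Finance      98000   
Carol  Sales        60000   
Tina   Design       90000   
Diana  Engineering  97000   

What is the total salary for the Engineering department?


Engineering department members:
  Diana: 97000
Total = 97000 = 97000

ANSWER: 97000


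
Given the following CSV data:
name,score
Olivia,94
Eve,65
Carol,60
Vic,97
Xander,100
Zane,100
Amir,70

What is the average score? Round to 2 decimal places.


Scores: 94, 65, 60, 97, 100, 100, 70
Sum = 586
Count = 7
Average = 586 / 7 = 83.71

ANSWER: 83.71


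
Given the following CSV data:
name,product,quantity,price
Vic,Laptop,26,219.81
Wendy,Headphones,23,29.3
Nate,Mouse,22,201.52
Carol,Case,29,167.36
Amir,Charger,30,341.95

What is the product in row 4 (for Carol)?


Row 4: Carol
Column 'product' = Case

ANSWER: Case


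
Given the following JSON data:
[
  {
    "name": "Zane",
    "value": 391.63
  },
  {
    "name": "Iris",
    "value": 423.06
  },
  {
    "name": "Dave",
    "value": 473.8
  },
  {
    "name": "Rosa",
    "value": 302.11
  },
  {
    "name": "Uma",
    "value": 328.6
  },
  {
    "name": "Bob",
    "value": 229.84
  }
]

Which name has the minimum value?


Comparing values:
  Zane: 391.63
  Iris: 423.06
  Dave: 473.8
  Rosa: 302.11
  Uma: 328.6
  Bob: 229.84
Minimum: Bob (229.84)

ANSWER: Bob


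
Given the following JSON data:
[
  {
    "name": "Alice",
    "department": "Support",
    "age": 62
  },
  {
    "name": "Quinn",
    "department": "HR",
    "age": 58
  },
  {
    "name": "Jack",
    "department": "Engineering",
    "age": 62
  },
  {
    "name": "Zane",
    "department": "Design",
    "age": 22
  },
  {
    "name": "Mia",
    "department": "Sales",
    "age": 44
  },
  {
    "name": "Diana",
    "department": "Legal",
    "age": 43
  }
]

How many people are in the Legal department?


Scanning records for department = Legal
  Record 5: Diana
Count: 1

ANSWER: 1


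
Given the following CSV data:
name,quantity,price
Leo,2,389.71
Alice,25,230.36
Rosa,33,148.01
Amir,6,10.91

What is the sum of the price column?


Values in 'price' column:
  Row 1: 389.71
  Row 2: 230.36
  Row 3: 148.01
  Row 4: 10.91
Sum = 389.71 + 230.36 + 148.01 + 10.91 = 778.99

ANSWER: 778.99


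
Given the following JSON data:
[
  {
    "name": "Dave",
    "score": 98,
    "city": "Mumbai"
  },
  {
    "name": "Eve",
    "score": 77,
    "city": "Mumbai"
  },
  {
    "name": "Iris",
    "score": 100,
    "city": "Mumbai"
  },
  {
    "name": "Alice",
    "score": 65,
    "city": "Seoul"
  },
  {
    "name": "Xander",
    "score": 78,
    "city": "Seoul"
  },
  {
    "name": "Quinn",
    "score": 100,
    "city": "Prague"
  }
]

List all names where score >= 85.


Filtering records where score >= 85:
  Dave (score=98) -> YES
  Eve (score=77) -> no
  Iris (score=100) -> YES
  Alice (score=65) -> no
  Xander (score=78) -> no
  Quinn (score=100) -> YES


ANSWER: Dave, Iris, Quinn


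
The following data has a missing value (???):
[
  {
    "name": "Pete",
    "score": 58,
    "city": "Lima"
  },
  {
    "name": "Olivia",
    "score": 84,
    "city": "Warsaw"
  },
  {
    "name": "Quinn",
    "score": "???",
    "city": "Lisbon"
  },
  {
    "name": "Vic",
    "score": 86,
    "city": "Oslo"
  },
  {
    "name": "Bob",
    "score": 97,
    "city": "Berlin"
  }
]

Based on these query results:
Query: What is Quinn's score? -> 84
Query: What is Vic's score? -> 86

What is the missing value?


The missing value is Quinn's score
From query: Quinn's score = 84

ANSWER: 84


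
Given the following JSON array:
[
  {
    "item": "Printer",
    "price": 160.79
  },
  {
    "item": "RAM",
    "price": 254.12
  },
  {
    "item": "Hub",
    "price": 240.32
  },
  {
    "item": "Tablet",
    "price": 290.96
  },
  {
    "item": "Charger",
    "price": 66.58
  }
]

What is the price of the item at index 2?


Array index 2 -> Hub
price = 240.32

ANSWER: 240.32


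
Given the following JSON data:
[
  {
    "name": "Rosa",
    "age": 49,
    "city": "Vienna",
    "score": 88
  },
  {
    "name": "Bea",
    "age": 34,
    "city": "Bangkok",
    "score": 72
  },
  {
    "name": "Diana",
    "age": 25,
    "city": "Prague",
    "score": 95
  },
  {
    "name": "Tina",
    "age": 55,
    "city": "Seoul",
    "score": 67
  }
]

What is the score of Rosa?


Looking up record where name = Rosa
Record index: 0
Field 'score' = 88

ANSWER: 88


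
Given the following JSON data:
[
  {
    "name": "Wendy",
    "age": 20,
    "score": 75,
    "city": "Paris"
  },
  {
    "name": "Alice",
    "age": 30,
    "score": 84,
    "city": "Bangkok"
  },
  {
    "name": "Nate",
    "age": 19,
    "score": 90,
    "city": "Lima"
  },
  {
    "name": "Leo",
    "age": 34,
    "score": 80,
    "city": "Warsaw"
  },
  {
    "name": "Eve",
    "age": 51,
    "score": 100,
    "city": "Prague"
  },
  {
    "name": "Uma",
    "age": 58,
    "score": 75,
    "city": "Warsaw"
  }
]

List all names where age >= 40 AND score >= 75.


Checking both conditions:
  Wendy (age=20, score=75) -> no
  Alice (age=30, score=84) -> no
  Nate (age=19, score=90) -> no
  Leo (age=34, score=80) -> no
  Eve (age=51, score=100) -> YES
  Uma (age=58, score=75) -> YES


ANSWER: Eve, Uma


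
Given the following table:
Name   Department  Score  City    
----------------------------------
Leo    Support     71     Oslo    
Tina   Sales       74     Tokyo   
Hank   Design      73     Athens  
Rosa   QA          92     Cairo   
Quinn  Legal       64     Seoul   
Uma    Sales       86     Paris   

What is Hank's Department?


Row 3: Hank
Department = Design

ANSWER: Design


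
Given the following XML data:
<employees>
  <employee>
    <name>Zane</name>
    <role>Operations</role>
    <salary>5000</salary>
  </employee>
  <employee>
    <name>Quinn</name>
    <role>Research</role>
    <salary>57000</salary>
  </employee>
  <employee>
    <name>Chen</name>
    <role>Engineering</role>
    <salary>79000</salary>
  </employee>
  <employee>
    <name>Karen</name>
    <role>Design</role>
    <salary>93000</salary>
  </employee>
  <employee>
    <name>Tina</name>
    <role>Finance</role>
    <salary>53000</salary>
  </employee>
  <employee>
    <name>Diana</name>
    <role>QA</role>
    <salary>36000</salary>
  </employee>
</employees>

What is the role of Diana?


Searching for <employee> with <name>Diana</name>
Found at position 6
<role>QA</role>

ANSWER: QA


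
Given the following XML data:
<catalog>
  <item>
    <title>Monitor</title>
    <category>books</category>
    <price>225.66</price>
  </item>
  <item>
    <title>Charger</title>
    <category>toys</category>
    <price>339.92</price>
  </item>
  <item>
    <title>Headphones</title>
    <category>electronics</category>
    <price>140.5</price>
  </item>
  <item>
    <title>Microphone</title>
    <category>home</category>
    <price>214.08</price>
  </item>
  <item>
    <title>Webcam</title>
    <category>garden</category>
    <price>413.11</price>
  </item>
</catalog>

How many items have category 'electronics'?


Scanning <item> elements for <category>electronics</category>:
  Item 3: Headphones -> MATCH
Count: 1

ANSWER: 1


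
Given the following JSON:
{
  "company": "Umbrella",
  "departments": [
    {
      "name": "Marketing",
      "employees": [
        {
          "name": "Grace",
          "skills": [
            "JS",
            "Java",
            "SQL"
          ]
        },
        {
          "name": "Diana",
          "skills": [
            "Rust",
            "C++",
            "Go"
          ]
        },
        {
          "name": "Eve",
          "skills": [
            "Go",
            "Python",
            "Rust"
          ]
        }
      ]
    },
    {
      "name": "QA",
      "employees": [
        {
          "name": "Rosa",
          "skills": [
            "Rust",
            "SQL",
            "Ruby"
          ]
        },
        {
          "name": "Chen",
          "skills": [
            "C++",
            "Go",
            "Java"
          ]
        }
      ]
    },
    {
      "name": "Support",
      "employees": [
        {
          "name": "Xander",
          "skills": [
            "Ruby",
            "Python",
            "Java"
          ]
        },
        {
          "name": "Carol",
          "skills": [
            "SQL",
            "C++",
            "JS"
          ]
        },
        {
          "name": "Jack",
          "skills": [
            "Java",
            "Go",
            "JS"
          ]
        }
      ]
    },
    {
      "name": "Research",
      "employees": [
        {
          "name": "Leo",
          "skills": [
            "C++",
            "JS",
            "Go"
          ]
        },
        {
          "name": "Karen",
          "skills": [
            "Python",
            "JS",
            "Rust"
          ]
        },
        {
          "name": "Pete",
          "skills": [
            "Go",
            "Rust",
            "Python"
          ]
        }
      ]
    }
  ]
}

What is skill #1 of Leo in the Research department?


Path: departments[3].employees[0].skills[0]
Value: C++

ANSWER: C++


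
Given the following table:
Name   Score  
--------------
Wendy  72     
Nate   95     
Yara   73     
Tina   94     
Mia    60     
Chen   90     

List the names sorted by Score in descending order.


Sorting by Score (descending):
  Nate: 95
  Tina: 94
  Chen: 90
  Yara: 73
  Wendy: 72
  Mia: 60


ANSWER: Nate, Tina, Chen, Yara, Wendy, Mia


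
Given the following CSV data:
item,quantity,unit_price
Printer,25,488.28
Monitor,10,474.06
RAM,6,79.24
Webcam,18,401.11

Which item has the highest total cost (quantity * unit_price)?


Computing row totals:
  Printer: 12207.0
  Monitor: 4740.6
  RAM: 475.44
  Webcam: 7219.98
Maximum: Printer (12207.0)

ANSWER: Printer


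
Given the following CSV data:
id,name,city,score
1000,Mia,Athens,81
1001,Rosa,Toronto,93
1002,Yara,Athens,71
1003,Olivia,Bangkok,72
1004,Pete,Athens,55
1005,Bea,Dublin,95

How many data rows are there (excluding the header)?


Counting rows (excluding header):
Header: id,name,city,score
Data rows: 6

ANSWER: 6


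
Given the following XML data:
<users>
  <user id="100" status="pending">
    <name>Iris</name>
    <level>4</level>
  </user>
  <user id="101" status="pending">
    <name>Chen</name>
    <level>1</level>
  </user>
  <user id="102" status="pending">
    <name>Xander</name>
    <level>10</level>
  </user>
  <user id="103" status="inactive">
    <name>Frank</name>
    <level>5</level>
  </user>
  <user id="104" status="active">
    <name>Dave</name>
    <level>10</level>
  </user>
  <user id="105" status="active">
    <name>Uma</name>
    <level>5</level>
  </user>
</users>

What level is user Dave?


Finding user: Dave
<level>10</level>

ANSWER: 10


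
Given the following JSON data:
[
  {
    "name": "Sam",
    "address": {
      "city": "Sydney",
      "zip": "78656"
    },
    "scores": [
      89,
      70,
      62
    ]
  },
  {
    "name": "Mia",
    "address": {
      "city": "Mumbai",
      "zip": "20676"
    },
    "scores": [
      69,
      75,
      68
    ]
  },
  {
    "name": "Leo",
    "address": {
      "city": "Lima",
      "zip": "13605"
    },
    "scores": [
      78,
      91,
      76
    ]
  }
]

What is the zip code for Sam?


Path: records[0].address.zip
Value: 78656

ANSWER: 78656


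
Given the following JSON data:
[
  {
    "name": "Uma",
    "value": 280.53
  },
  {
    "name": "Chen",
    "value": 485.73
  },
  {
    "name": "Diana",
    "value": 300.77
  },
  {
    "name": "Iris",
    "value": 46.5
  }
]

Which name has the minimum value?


Comparing values:
  Uma: 280.53
  Chen: 485.73
  Diana: 300.77
  Iris: 46.5
Minimum: Iris (46.5)

ANSWER: Iris


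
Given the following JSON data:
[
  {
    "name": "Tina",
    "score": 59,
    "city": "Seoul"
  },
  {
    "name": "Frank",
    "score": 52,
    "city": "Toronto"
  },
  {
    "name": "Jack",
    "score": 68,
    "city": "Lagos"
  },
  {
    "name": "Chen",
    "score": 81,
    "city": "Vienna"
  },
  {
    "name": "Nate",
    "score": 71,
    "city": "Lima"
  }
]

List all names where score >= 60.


Filtering records where score >= 60:
  Tina (score=59) -> no
  Frank (score=52) -> no
  Jack (score=68) -> YES
  Chen (score=81) -> YES
  Nate (score=71) -> YES


ANSWER: Jack, Chen, Nate


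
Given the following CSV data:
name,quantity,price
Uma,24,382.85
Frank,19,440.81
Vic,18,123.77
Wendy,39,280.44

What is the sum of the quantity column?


Values in 'quantity' column:
  Row 1: 24
  Row 2: 19
  Row 3: 18
  Row 4: 39
Sum = 24 + 19 + 18 + 39 = 100

ANSWER: 100


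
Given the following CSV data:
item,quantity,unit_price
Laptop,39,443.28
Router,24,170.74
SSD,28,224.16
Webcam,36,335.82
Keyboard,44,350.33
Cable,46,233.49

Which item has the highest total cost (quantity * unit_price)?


Computing row totals:
  Laptop: 17287.92
  Router: 4097.76
  SSD: 6276.48
  Webcam: 12089.52
  Keyboard: 15414.52
  Cable: 10740.54
Maximum: Laptop (17287.92)

ANSWER: Laptop


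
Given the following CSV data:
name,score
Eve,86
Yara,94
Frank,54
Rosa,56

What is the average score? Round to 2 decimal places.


Scores: 86, 94, 54, 56
Sum = 290
Count = 4
Average = 290 / 4 = 72.50

ANSWER: 72.50


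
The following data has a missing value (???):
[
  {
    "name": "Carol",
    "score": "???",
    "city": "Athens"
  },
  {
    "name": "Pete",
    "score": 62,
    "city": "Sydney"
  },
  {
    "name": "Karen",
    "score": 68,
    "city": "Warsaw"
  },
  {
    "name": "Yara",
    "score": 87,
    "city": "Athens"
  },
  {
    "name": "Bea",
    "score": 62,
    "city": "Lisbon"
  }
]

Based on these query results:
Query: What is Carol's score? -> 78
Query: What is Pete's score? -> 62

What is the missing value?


The missing value is Carol's score
From query: Carol's score = 78

ANSWER: 78


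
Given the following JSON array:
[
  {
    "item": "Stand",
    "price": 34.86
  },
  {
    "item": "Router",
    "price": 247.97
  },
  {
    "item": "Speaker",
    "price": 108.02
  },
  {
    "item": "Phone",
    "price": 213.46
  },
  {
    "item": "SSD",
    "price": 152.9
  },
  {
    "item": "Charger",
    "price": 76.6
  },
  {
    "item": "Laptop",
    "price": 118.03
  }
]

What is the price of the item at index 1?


Array index 1 -> Router
price = 247.97

ANSWER: 247.97


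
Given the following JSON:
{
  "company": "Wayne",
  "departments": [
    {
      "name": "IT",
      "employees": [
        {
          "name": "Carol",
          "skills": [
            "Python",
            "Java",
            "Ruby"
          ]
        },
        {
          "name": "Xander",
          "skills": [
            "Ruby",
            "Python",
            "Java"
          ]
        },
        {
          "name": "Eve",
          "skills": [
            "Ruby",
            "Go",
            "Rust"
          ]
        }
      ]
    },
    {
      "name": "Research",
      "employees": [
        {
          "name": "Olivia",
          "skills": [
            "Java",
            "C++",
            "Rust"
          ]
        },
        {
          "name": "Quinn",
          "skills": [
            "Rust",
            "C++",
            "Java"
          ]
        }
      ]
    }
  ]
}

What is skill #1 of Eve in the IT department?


Path: departments[0].employees[2].skills[0]
Value: Ruby

ANSWER: Ruby


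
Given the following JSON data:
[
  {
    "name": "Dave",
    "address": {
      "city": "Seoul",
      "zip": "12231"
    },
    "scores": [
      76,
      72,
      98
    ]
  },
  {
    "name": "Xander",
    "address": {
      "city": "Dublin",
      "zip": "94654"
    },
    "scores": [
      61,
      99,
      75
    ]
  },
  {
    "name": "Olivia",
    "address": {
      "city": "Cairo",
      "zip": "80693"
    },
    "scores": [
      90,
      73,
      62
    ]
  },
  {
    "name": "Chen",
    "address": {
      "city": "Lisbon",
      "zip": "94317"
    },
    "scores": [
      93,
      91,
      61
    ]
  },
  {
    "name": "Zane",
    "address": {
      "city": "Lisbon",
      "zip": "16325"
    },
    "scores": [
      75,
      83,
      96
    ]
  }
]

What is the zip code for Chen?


Path: records[3].address.zip
Value: 94317

ANSWER: 94317


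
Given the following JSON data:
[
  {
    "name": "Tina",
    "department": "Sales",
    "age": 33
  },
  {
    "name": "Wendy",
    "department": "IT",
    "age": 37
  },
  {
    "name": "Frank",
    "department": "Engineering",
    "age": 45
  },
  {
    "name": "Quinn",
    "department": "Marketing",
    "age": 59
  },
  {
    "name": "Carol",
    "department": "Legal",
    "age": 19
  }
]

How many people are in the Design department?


Scanning records for department = Design
  No matches found
Count: 0

ANSWER: 0


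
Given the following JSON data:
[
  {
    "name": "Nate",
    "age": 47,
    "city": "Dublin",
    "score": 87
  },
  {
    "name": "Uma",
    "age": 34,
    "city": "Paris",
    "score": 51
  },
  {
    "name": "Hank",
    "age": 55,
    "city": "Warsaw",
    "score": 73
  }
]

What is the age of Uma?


Looking up record where name = Uma
Record index: 1
Field 'age' = 34

ANSWER: 34


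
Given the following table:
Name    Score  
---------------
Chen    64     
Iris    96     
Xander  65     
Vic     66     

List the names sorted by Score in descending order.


Sorting by Score (descending):
  Iris: 96
  Vic: 66
  Xander: 65
  Chen: 64


ANSWER: Iris, Vic, Xander, Chen


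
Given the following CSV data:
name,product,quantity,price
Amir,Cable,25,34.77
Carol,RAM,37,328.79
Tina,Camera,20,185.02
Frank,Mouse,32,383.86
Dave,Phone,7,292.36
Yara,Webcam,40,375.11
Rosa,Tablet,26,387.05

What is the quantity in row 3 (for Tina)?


Row 3: Tina
Column 'quantity' = 20

ANSWER: 20


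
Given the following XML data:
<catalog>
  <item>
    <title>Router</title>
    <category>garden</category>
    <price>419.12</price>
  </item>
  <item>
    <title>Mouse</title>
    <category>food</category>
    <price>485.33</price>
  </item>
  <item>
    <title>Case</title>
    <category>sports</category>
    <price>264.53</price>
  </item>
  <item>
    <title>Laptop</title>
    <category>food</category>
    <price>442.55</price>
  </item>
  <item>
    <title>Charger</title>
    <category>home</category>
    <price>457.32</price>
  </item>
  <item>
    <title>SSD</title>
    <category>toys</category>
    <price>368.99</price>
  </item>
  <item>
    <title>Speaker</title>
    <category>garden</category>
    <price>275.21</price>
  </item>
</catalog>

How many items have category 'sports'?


Scanning <item> elements for <category>sports</category>:
  Item 3: Case -> MATCH
Count: 1

ANSWER: 1


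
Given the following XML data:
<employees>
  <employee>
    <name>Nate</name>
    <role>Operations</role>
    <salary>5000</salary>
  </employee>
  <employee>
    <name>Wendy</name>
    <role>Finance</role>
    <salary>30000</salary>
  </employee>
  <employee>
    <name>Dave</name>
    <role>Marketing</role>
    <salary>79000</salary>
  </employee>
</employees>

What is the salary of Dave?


Searching for <employee> with <name>Dave</name>
Found at position 3
<salary>79000</salary>

ANSWER: 79000


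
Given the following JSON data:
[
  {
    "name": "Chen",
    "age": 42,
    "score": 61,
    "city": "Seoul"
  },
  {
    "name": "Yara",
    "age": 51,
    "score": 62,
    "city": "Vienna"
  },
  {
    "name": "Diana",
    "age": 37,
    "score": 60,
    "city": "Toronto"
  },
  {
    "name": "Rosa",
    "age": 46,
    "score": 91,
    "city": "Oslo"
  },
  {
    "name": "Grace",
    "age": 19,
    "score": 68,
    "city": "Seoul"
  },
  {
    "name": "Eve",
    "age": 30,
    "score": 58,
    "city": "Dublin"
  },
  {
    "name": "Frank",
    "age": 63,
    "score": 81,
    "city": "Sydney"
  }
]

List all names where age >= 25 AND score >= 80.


Checking both conditions:
  Chen (age=42, score=61) -> no
  Yara (age=51, score=62) -> no
  Diana (age=37, score=60) -> no
  Rosa (age=46, score=91) -> YES
  Grace (age=19, score=68) -> no
  Eve (age=30, score=58) -> no
  Frank (age=63, score=81) -> YES


ANSWER: Rosa, Frank


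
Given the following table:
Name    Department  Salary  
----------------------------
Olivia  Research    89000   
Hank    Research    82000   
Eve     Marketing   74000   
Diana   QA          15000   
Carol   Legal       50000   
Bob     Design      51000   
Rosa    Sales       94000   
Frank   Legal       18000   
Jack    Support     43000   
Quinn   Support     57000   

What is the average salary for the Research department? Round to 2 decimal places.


Research department members:
  Olivia: 89000
  Hank: 82000
Sum = 171000
Count = 2
Average = 171000 / 2 = 85500.00

ANSWER: 85500.00


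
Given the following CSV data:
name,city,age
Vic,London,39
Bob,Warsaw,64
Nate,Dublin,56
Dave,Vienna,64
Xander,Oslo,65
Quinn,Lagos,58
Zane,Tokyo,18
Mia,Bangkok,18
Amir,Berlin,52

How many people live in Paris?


Scanning city column for 'Paris':
Total matches: 0

ANSWER: 0


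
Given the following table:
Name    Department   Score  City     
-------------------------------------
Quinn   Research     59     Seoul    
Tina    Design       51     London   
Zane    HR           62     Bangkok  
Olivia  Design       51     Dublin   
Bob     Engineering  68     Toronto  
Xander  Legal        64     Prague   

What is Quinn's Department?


Row 1: Quinn
Department = Research

ANSWER: Research


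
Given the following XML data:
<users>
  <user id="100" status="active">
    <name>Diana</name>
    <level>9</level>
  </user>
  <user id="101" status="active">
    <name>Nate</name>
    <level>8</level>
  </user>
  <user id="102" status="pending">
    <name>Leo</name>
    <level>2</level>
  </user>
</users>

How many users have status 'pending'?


Counting users with status='pending':
  Leo (id=102) -> MATCH
Count: 1

ANSWER: 1


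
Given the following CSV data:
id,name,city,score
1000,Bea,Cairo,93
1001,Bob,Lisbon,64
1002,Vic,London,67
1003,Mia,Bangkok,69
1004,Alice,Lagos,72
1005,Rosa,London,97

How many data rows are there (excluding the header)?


Counting rows (excluding header):
Header: id,name,city,score
Data rows: 6

ANSWER: 6


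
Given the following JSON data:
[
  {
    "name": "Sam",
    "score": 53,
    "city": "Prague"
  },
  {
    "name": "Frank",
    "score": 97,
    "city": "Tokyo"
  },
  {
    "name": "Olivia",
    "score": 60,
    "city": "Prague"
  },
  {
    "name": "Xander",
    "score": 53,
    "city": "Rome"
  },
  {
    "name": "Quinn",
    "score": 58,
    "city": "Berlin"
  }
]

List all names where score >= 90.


Filtering records where score >= 90:
  Sam (score=53) -> no
  Frank (score=97) -> YES
  Olivia (score=60) -> no
  Xander (score=53) -> no
  Quinn (score=58) -> no


ANSWER: Frank


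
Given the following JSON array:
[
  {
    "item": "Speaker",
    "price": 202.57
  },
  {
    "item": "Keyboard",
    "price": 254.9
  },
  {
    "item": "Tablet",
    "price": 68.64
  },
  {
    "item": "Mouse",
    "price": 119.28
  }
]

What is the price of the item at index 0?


Array index 0 -> Speaker
price = 202.57

ANSWER: 202.57


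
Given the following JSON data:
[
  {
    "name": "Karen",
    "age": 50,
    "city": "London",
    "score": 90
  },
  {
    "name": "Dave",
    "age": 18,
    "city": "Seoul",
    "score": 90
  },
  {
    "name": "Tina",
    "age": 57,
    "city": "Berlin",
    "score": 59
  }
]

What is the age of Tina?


Looking up record where name = Tina
Record index: 2
Field 'age' = 57

ANSWER: 57


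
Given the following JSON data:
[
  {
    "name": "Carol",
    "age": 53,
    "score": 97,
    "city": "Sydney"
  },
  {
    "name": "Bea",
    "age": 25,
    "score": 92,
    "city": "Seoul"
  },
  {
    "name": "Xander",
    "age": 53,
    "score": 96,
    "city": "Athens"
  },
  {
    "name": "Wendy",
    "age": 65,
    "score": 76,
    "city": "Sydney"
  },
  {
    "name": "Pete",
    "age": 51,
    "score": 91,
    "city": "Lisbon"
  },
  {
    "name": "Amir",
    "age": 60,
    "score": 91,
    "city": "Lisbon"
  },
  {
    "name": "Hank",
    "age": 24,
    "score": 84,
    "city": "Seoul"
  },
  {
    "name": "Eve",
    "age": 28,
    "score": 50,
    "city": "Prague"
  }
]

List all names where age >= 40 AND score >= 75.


Checking both conditions:
  Carol (age=53, score=97) -> YES
  Bea (age=25, score=92) -> no
  Xander (age=53, score=96) -> YES
  Wendy (age=65, score=76) -> YES
  Pete (age=51, score=91) -> YES
  Amir (age=60, score=91) -> YES
  Hank (age=24, score=84) -> no
  Eve (age=28, score=50) -> no


ANSWER: Carol, Xander, Wendy, Pete, Amir


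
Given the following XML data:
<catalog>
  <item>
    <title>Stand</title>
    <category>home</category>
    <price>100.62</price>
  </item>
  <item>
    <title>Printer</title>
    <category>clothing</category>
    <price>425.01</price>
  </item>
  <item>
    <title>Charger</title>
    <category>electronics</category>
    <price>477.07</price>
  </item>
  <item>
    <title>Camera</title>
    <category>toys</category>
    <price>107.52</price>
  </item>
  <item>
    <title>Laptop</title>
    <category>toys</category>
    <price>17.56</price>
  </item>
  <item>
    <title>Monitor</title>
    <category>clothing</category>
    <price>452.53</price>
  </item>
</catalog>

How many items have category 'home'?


Scanning <item> elements for <category>home</category>:
  Item 1: Stand -> MATCH
Count: 1

ANSWER: 1


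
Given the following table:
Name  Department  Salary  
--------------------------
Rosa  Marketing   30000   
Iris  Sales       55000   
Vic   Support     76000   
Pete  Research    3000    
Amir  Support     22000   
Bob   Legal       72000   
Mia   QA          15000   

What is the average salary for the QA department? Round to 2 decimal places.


QA department members:
  Mia: 15000
Sum = 15000
Count = 1
Average = 15000 / 1 = 15000.00

ANSWER: 15000.00


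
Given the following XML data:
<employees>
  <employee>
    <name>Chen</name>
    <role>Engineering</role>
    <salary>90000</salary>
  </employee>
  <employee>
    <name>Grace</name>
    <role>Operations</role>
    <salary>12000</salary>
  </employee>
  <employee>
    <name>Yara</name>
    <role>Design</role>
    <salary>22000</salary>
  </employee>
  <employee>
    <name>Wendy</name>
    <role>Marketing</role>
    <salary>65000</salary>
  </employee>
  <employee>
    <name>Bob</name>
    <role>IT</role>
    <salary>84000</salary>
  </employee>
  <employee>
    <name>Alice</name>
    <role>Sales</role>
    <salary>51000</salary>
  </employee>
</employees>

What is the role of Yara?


Searching for <employee> with <name>Yara</name>
Found at position 3
<role>Design</role>

ANSWER: Design


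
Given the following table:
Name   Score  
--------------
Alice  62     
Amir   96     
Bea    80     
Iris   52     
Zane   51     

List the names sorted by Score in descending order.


Sorting by Score (descending):
  Amir: 96
  Bea: 80
  Alice: 62
  Iris: 52
  Zane: 51


ANSWER: Amir, Bea, Alice, Iris, Zane


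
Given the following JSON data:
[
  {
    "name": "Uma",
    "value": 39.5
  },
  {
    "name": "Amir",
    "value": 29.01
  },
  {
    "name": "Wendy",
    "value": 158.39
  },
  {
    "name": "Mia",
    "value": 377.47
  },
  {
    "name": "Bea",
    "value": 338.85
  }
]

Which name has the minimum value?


Comparing values:
  Uma: 39.5
  Amir: 29.01
  Wendy: 158.39
  Mia: 377.47
  Bea: 338.85
Minimum: Amir (29.01)

ANSWER: Amir


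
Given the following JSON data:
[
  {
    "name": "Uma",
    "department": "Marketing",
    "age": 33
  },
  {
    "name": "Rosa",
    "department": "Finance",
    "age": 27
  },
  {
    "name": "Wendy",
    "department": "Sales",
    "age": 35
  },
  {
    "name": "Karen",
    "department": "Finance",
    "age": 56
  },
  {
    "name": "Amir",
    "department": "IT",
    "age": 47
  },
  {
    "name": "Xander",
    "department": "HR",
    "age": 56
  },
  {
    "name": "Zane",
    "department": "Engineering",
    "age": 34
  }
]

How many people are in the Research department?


Scanning records for department = Research
  No matches found
Count: 0

ANSWER: 0


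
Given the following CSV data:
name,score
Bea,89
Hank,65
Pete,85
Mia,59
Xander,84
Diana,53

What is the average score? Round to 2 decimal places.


Scores: 89, 65, 85, 59, 84, 53
Sum = 435
Count = 6
Average = 435 / 6 = 72.50

ANSWER: 72.50


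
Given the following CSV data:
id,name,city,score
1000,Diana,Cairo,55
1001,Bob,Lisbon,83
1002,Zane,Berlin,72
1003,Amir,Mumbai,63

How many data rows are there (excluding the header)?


Counting rows (excluding header):
Header: id,name,city,score
Data rows: 4

ANSWER: 4


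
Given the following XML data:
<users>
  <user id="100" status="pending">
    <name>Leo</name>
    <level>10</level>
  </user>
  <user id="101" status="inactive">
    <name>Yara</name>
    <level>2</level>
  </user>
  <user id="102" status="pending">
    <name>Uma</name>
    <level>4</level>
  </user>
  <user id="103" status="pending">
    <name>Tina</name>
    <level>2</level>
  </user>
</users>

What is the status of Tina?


Finding user with name = Tina
user id="103" status="pending"

ANSWER: pending


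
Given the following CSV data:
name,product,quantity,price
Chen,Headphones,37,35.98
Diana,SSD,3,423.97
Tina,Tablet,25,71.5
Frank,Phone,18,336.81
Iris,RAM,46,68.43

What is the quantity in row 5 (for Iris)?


Row 5: Iris
Column 'quantity' = 46

ANSWER: 46


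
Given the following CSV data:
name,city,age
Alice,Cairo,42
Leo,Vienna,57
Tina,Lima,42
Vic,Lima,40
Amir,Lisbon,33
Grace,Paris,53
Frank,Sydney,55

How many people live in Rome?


Scanning city column for 'Rome':
Total matches: 0

ANSWER: 0


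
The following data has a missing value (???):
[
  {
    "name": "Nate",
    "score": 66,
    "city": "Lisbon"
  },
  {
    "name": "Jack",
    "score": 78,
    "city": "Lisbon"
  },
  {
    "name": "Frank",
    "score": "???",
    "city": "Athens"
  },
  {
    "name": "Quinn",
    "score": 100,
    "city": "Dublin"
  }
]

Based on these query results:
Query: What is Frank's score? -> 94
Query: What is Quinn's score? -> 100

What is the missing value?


The missing value is Frank's score
From query: Frank's score = 94

ANSWER: 94


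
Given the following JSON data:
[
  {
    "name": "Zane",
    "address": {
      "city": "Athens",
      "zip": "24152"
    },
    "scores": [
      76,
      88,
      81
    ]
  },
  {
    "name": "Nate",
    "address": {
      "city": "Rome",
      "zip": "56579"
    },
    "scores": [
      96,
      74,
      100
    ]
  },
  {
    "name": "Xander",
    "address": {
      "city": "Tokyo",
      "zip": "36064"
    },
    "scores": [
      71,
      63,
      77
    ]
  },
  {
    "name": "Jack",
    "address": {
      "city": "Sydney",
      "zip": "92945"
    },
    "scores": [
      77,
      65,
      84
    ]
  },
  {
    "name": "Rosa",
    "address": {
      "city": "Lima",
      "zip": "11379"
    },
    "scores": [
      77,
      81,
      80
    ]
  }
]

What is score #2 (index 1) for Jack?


Path: records[3].scores[1]
Value: 65

ANSWER: 65


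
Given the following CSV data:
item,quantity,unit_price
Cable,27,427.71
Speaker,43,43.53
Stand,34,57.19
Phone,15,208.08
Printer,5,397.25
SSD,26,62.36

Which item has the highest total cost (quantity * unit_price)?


Computing row totals:
  Cable: 11548.17
  Speaker: 1871.79
  Stand: 1944.46
  Phone: 3121.2
  Printer: 1986.25
  SSD: 1621.36
Maximum: Cable (11548.17)

ANSWER: Cable


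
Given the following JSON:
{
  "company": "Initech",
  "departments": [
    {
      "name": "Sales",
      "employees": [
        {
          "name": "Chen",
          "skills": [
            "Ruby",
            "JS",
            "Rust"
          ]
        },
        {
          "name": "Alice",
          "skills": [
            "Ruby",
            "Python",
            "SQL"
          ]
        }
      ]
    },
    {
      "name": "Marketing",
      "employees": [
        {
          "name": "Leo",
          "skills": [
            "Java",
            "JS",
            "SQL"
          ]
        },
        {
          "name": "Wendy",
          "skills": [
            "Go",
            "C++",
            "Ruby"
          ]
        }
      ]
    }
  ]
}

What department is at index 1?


Path: departments[1].name
Value: Marketing

ANSWER: Marketing


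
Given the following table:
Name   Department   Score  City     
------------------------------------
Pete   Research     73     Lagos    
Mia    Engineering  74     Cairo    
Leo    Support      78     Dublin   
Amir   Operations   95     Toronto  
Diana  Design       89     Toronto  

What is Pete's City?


Row 1: Pete
City = Lagos

ANSWER: Lagos


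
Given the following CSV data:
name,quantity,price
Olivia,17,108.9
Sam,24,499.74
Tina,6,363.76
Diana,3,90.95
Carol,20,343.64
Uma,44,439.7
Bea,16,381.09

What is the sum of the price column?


Values in 'price' column:
  Row 1: 108.9
  Row 2: 499.74
  Row 3: 363.76
  Row 4: 90.95
  Row 5: 343.64
  Row 6: 439.7
  Row 7: 381.09
Sum = 108.9 + 499.74 + 363.76 + 90.95 + 343.64 + 439.7 + 381.09 = 2227.78

ANSWER: 2227.78


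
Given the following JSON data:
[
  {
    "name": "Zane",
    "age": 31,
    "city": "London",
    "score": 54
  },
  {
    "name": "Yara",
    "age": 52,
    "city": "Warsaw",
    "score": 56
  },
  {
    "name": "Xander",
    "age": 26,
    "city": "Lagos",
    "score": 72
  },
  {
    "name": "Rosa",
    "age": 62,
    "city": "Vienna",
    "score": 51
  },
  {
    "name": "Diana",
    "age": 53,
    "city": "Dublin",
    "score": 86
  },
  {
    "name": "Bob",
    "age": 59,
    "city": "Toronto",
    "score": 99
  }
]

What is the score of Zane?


Looking up record where name = Zane
Record index: 0
Field 'score' = 54

ANSWER: 54


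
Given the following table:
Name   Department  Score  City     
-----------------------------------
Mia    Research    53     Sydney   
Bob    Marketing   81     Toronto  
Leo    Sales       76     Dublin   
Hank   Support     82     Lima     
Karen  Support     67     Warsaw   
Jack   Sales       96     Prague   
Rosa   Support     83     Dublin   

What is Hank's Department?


Row 4: Hank
Department = Support

ANSWER: Support


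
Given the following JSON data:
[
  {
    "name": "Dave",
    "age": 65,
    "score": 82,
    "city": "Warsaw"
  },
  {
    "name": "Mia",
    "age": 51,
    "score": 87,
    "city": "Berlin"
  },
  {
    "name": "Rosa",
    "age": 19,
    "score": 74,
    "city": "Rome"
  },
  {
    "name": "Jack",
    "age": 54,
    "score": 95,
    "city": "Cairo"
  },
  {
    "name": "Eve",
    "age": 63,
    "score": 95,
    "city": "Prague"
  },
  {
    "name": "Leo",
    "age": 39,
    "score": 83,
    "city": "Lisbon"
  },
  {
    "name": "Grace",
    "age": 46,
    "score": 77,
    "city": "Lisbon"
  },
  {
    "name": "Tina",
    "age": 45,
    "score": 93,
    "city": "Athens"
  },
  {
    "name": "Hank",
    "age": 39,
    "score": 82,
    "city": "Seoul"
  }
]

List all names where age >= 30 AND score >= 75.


Checking both conditions:
  Dave (age=65, score=82) -> YES
  Mia (age=51, score=87) -> YES
  Rosa (age=19, score=74) -> no
  Jack (age=54, score=95) -> YES
  Eve (age=63, score=95) -> YES
  Leo (age=39, score=83) -> YES
  Grace (age=46, score=77) -> YES
  Tina (age=45, score=93) -> YES
  Hank (age=39, score=82) -> YES


ANSWER: Dave, Mia, Jack, Eve, Leo, Grace, Tina, Hank
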